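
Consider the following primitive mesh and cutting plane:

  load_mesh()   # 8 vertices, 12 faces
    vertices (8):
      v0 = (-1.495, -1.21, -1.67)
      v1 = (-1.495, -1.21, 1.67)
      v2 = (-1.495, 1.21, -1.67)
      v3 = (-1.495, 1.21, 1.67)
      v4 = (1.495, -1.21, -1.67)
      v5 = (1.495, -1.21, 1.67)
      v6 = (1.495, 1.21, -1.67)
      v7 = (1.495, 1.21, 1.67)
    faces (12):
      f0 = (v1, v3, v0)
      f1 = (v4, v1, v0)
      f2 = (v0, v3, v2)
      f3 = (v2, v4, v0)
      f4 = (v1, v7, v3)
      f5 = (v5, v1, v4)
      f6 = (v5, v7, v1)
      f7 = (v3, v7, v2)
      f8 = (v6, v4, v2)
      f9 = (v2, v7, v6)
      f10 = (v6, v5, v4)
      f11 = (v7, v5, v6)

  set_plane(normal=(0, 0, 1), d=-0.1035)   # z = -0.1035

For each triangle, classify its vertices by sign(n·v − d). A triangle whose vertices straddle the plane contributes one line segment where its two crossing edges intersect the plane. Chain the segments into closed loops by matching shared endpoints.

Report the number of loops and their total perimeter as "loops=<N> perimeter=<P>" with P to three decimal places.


Straddling triangles (8 of 12):
  (v1,v3,v0) [++-] → (-1.495, -0.074991, -0.1035)–(-1.495, -1.21, -0.1035)  len=1.1350
  (v4,v1,v0) [-+-] → (0.0926542, -1.21, -0.1035)–(-1.495, -1.21, -0.1035)  len=1.5877
  (v0,v3,v2) [-+-] → (-1.495, -0.074991, -0.1035)–(-1.495, 1.21, -0.1035)  len=1.2850
  (v5,v1,v4) [++-] → (0.0926542, -1.21, -0.1035)–(1.495, -1.21, -0.1035)  len=1.4023
  (v3,v7,v2) [++-] → (-0.0926542, 1.21, -0.1035)–(-1.495, 1.21, -0.1035)  len=1.4023
  (v2,v7,v6) [-+-] → (-0.0926542, 1.21, -0.1035)–(1.495, 1.21, -0.1035)  len=1.5877
  (v6,v5,v4) [-+-] → (1.495, 0.074991, -0.1035)–(1.495, -1.21, -0.1035)  len=1.2850
  (v7,v5,v6) [++-] → (1.495, 0.074991, -0.1035)–(1.495, 1.21, -0.1035)  len=1.1350

Chained into 1 loop(s):
  loop 1: 8 segments, perimeter = 10.8200
Total perimeter = 10.820

loops=1 perimeter=10.820


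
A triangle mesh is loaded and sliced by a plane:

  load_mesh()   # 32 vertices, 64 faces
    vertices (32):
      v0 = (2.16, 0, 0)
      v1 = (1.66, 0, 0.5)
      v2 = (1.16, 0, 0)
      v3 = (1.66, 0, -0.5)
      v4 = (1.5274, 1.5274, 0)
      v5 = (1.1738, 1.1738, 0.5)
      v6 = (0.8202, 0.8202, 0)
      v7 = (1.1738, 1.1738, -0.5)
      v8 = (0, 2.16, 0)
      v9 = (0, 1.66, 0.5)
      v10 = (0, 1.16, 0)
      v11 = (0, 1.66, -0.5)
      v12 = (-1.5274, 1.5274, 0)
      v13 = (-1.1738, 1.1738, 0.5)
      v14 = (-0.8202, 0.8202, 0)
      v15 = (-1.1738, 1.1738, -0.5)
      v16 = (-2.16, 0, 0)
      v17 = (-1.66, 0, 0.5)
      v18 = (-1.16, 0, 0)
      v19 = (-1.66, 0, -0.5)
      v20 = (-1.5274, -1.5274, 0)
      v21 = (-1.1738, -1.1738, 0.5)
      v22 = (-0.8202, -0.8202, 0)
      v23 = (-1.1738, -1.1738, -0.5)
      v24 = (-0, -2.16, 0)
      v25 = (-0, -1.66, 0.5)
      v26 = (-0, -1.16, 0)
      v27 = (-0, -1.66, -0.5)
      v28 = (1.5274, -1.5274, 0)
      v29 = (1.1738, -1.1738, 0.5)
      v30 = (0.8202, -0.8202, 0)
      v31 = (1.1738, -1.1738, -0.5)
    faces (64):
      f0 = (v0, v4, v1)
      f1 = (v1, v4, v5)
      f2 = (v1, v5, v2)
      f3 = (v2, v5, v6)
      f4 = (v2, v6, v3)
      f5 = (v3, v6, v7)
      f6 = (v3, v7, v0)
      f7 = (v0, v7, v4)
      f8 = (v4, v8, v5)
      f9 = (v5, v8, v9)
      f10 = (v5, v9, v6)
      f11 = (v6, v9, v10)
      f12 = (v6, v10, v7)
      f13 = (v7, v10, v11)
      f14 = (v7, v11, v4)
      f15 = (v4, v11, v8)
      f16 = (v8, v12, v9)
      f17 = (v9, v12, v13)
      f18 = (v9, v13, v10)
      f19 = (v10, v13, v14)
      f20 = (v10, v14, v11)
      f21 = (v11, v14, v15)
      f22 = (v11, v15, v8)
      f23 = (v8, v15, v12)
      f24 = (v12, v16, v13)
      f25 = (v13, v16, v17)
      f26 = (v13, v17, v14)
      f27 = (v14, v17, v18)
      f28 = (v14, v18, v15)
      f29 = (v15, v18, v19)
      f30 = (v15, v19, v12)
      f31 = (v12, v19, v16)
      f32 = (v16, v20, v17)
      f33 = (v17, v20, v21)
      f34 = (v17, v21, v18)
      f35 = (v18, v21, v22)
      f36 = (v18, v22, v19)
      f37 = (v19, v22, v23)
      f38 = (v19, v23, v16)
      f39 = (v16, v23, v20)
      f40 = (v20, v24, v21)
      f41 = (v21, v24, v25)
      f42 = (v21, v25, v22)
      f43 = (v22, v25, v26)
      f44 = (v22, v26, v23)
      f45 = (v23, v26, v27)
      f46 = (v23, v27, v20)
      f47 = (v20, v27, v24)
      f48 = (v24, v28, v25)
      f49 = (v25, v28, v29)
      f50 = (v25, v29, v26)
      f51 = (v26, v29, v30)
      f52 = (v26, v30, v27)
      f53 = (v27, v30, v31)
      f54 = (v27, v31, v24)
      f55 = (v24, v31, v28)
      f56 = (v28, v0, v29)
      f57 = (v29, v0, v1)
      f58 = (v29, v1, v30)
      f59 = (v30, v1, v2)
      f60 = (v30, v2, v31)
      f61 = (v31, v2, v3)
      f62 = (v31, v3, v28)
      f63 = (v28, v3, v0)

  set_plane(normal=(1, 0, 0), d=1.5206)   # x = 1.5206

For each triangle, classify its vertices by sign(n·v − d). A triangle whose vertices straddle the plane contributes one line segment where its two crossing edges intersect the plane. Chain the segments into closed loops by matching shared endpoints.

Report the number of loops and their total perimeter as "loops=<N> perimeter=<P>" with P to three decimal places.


loops=1 perimeter=6.638

Straddling triangles (18 of 64):
  (v1,v4,v5) [++-] → (1.5206, 1.5206, 0.00961538)–(1.5206, 0.336544, 0.5)  len=1.2816
  (v1,v5,v2) [+--] → (1.5206, 0.336544, 0.5)–(1.5206, 0, 0.3606)  len=0.3643
  (v2,v6,v3) [--+] → (1.5206, 0.136147, -0.417004)–(1.5206, 0, -0.3606)  len=0.1474
  (v3,v6,v7) [+--] → (1.5206, 0.136147, -0.417004)–(1.5206, 0.336544, -0.5)  len=0.2169
  (v3,v7,v0) [+-+] → (1.5206, 0.336544, -0.5)–(1.5206, 0.76103, -0.324174)  len=0.4595
  (v0,v7,v4) [+-+] → (1.5206, 0.76103, -0.324174)–(1.5206, 1.5206, -0.00961538)  len=0.8221
  (v4,v8,v5) [+--] → (1.5206, 1.53022, 0)–(1.5206, 1.5206, 0.00961538)  len=0.0136
  (v7,v11,v4) [--+] → (1.5206, 1.52799, -0.002226)–(1.5206, 1.5206, -0.00961538)  len=0.0105
  (v4,v11,v8) [+--] → (1.5206, 1.52799, -0.002226)–(1.5206, 1.53022, 0)  len=0.0031
  (v24,v28,v25) [-+-] → (1.5206, -1.53022, 0)–(1.5206, -1.52799, 0.002226)  len=0.0031
  (v25,v28,v29) [-+-] → (1.5206, -1.52799, 0.002226)–(1.5206, -1.5206, 0.00961538)  len=0.0105
  (v24,v31,v28) [--+] → (1.5206, -1.5206, -0.00961538)–(1.5206, -1.53022, 0)  len=0.0136
  (v28,v0,v29) [++-] → (1.5206, -0.76103, 0.324174)–(1.5206, -1.5206, 0.00961538)  len=0.8221
  (v29,v0,v1) [-++] → (1.5206, -0.76103, 0.324174)–(1.5206, -0.336544, 0.5)  len=0.4595
  (v29,v1,v30) [-+-] → (1.5206, -0.336544, 0.5)–(1.5206, -0.136147, 0.417004)  len=0.2169
  (v30,v1,v2) [-+-] → (1.5206, -0.136147, 0.417004)–(1.5206, 0, 0.3606)  len=0.1474
  (v31,v2,v3) [--+] → (1.5206, 0, -0.3606)–(1.5206, -0.336544, -0.5)  len=0.3643
  (v31,v3,v28) [-++] → (1.5206, -0.336544, -0.5)–(1.5206, -1.5206, -0.00961538)  len=1.2816

Chained into 1 loop(s):
  loop 1: 18 segments, perimeter = 6.6378
Total perimeter = 6.638


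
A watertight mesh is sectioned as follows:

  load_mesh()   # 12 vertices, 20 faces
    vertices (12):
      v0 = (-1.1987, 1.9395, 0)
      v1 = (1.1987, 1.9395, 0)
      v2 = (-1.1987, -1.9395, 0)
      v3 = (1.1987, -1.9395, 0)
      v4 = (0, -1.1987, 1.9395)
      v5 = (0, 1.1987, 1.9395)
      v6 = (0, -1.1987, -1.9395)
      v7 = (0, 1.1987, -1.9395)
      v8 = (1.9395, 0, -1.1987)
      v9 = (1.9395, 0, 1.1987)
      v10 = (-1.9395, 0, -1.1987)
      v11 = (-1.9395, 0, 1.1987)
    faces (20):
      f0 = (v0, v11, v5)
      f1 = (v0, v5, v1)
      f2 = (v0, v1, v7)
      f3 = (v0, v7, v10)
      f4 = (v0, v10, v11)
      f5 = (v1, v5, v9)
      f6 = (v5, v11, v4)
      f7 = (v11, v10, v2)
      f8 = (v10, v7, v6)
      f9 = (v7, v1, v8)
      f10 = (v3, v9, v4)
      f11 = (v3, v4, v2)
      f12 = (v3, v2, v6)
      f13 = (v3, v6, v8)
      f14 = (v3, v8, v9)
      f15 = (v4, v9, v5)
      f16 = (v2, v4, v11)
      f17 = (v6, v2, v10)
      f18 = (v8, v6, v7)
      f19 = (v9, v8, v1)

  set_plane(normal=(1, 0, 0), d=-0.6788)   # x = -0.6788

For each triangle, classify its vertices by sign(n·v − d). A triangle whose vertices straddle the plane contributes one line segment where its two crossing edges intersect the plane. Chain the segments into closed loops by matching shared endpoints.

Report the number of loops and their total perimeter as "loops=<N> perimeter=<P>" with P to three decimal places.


Straddling triangles (10 of 20):
  (v0,v11,v5) [--+] → (-0.6788, 0.77917, 1.68023)–(-0.6788, 1.6182, 0.8412)  len=1.1866
  (v0,v5,v1) [-++] → (-0.6788, 1.6182, 0.8412)–(-0.6788, 1.9395, 0)  len=0.9005
  (v0,v1,v7) [-++] → (-0.6788, 1.9395, 0)–(-0.6788, 1.6182, -0.8412)  len=0.9005
  (v0,v7,v10) [-+-] → (-0.6788, 1.6182, -0.8412)–(-0.6788, 0.77917, -1.68023)  len=1.1866
  (v5,v11,v4) [+-+] → (-0.6788, 0.77917, 1.68023)–(-0.6788, -0.77917, 1.68023)  len=1.5583
  (v10,v7,v6) [-++] → (-0.6788, 0.77917, -1.68023)–(-0.6788, -0.77917, -1.68023)  len=1.5583
  (v3,v4,v2) [++-] → (-0.6788, -1.6182, 0.8412)–(-0.6788, -1.9395, 0)  len=0.9005
  (v3,v2,v6) [+-+] → (-0.6788, -1.9395, 0)–(-0.6788, -1.6182, -0.8412)  len=0.9005
  (v2,v4,v11) [-+-] → (-0.6788, -1.6182, 0.8412)–(-0.6788, -0.77917, 1.68023)  len=1.1866
  (v6,v2,v10) [+--] → (-0.6788, -1.6182, -0.8412)–(-0.6788, -0.77917, -1.68023)  len=1.1866

Chained into 1 loop(s):
  loop 1: 10 segments, perimeter = 11.4648
Total perimeter = 11.465

loops=1 perimeter=11.465


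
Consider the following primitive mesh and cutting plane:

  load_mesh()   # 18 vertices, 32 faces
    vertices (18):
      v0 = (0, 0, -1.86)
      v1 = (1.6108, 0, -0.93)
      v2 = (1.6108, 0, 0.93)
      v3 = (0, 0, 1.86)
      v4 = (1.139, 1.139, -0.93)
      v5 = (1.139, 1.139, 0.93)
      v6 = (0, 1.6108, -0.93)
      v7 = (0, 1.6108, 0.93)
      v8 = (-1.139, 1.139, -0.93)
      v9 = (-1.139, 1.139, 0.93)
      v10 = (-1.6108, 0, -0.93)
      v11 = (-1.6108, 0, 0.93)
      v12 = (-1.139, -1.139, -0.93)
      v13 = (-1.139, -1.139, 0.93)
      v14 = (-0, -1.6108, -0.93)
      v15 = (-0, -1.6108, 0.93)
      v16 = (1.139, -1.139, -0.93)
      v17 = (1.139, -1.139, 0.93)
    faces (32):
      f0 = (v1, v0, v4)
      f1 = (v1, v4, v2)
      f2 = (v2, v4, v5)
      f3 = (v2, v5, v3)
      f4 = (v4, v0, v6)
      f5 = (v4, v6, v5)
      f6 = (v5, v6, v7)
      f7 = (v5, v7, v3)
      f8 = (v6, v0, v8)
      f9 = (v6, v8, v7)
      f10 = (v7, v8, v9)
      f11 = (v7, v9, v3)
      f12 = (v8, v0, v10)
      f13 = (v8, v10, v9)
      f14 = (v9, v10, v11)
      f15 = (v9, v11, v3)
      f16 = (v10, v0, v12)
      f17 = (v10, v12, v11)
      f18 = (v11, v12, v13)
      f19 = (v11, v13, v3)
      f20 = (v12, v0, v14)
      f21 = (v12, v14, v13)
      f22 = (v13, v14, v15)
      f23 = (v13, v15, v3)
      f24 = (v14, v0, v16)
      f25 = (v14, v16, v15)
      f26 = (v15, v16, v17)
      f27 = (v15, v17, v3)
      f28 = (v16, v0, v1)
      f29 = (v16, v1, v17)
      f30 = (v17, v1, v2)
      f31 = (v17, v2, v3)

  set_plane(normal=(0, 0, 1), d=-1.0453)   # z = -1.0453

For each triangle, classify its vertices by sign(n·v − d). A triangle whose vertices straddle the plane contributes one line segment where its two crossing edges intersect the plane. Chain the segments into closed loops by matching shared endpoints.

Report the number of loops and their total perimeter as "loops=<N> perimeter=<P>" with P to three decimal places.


loops=1 perimeter=8.640

Straddling triangles (8 of 32):
  (v1,v0,v4) [+-+] → (1.4111, 0, -1.0453)–(0.997788, 0.997788, -1.0453)  len=1.0800
  (v4,v0,v6) [+-+] → (0.997788, 0.997788, -1.0453)–(0, 1.4111, -1.0453)  len=1.0800
  (v6,v0,v8) [+-+] → (0, 1.4111, -1.0453)–(-0.997788, 0.997788, -1.0453)  len=1.0800
  (v8,v0,v10) [+-+] → (-0.997788, 0.997788, -1.0453)–(-1.4111, 0, -1.0453)  len=1.0800
  (v10,v0,v12) [+-+] → (-1.4111, 0, -1.0453)–(-0.997788, -0.997788, -1.0453)  len=1.0800
  (v12,v0,v14) [+-+] → (-0.997788, -0.997788, -1.0453)–(0, -1.4111, -1.0453)  len=1.0800
  (v14,v0,v16) [+-+] → (0, -1.4111, -1.0453)–(0.997788, -0.997788, -1.0453)  len=1.0800
  (v16,v0,v1) [+-+] → (0.997788, -0.997788, -1.0453)–(1.4111, 0, -1.0453)  len=1.0800

Chained into 1 loop(s):
  loop 1: 8 segments, perimeter = 8.6400
Total perimeter = 8.640


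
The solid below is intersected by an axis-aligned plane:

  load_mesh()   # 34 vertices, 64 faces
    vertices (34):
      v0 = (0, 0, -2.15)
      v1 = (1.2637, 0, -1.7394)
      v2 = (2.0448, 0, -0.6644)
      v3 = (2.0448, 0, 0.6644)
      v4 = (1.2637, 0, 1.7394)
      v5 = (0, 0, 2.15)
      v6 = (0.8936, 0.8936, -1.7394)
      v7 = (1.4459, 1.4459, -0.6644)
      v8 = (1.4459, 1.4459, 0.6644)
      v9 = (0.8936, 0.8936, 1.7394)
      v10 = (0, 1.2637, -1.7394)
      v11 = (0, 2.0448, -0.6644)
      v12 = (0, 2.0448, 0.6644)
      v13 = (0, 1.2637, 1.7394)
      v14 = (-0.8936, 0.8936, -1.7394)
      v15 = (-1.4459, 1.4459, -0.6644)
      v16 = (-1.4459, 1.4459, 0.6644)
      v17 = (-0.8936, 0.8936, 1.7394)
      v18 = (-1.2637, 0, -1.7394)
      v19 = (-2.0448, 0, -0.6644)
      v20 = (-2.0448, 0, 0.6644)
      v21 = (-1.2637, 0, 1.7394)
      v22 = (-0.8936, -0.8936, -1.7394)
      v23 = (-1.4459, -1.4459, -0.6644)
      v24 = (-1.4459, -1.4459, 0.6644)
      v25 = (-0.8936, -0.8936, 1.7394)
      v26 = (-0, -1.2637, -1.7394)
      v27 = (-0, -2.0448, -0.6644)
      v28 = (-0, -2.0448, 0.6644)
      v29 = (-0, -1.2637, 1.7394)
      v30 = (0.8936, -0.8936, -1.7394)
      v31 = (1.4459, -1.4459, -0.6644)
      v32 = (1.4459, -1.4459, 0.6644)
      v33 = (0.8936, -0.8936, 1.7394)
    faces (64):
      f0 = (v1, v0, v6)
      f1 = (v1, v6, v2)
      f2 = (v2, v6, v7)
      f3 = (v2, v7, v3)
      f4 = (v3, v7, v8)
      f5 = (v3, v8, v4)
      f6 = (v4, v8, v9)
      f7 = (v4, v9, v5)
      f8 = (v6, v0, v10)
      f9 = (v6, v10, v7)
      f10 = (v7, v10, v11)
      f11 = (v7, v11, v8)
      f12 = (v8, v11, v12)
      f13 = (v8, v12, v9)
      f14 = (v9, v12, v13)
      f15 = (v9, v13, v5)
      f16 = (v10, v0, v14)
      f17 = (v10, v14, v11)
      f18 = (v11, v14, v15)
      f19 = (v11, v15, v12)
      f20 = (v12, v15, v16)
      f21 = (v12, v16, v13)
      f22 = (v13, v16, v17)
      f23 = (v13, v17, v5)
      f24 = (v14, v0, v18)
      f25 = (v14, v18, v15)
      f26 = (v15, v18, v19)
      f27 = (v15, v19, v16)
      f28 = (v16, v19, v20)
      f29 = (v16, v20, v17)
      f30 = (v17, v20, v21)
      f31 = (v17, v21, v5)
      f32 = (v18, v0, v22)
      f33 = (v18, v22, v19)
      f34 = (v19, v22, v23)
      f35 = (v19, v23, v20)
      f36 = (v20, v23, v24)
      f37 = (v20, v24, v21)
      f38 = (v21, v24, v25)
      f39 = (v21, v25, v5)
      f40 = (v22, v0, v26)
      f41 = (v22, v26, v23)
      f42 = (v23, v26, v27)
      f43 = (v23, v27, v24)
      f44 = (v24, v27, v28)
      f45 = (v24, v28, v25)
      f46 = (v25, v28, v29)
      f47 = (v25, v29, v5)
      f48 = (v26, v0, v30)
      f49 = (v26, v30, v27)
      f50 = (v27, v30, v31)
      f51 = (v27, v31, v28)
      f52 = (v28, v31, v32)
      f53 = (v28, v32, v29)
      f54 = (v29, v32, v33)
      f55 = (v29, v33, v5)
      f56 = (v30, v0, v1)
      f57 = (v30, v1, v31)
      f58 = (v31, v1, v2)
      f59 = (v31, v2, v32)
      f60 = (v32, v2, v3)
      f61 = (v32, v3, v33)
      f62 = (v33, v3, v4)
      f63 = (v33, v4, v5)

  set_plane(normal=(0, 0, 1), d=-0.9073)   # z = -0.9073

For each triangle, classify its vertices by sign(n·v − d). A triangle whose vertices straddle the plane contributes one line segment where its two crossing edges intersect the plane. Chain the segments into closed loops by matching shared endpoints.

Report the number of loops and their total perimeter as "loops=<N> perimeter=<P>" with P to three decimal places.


Straddling triangles (16 of 64):
  (v1,v6,v2) [--+] → (1.78468, 0.201912, -0.9073)–(1.86831, 0, -0.9073)  len=0.2185
  (v2,v6,v7) [+-+] → (1.78468, 0.201912, -0.9073)–(1.32111, 1.32111, -0.9073)  len=1.2114
  (v6,v10,v7) [--+] → (1.11919, 1.40473, -0.9073)–(1.32111, 1.32111, -0.9073)  len=0.2185
  (v7,v10,v11) [+-+] → (1.11919, 1.40473, -0.9073)–(0, 1.86831, -0.9073)  len=1.2114
  (v10,v14,v11) [--+] → (-0.201912, 1.78468, -0.9073)–(0, 1.86831, -0.9073)  len=0.2185
  (v11,v14,v15) [+-+] → (-0.201912, 1.78468, -0.9073)–(-1.32111, 1.32111, -0.9073)  len=1.2114
  (v14,v18,v15) [--+] → (-1.40473, 1.11919, -0.9073)–(-1.32111, 1.32111, -0.9073)  len=0.2185
  (v15,v18,v19) [+-+] → (-1.40473, 1.11919, -0.9073)–(-1.86831, 0, -0.9073)  len=1.2114
  (v18,v22,v19) [--+] → (-1.78468, -0.201912, -0.9073)–(-1.86831, 0, -0.9073)  len=0.2185
  (v19,v22,v23) [+-+] → (-1.78468, -0.201912, -0.9073)–(-1.32111, -1.32111, -0.9073)  len=1.2114
  (v22,v26,v23) [--+] → (-1.11919, -1.40473, -0.9073)–(-1.32111, -1.32111, -0.9073)  len=0.2185
  (v23,v26,v27) [+-+] → (-1.11919, -1.40473, -0.9073)–(0, -1.86831, -0.9073)  len=1.2114
  (v26,v30,v27) [--+] → (0.201912, -1.78468, -0.9073)–(0, -1.86831, -0.9073)  len=0.2185
  (v27,v30,v31) [+-+] → (0.201912, -1.78468, -0.9073)–(1.32111, -1.32111, -0.9073)  len=1.2114
  (v30,v1,v31) [--+] → (1.40473, -1.11919, -0.9073)–(1.32111, -1.32111, -0.9073)  len=0.2185
  (v31,v1,v2) [+-+] → (1.40473, -1.11919, -0.9073)–(1.86831, 0, -0.9073)  len=1.2114

Chained into 1 loop(s):
  loop 1: 16 segments, perimeter = 11.4396
Total perimeter = 11.440

loops=1 perimeter=11.440


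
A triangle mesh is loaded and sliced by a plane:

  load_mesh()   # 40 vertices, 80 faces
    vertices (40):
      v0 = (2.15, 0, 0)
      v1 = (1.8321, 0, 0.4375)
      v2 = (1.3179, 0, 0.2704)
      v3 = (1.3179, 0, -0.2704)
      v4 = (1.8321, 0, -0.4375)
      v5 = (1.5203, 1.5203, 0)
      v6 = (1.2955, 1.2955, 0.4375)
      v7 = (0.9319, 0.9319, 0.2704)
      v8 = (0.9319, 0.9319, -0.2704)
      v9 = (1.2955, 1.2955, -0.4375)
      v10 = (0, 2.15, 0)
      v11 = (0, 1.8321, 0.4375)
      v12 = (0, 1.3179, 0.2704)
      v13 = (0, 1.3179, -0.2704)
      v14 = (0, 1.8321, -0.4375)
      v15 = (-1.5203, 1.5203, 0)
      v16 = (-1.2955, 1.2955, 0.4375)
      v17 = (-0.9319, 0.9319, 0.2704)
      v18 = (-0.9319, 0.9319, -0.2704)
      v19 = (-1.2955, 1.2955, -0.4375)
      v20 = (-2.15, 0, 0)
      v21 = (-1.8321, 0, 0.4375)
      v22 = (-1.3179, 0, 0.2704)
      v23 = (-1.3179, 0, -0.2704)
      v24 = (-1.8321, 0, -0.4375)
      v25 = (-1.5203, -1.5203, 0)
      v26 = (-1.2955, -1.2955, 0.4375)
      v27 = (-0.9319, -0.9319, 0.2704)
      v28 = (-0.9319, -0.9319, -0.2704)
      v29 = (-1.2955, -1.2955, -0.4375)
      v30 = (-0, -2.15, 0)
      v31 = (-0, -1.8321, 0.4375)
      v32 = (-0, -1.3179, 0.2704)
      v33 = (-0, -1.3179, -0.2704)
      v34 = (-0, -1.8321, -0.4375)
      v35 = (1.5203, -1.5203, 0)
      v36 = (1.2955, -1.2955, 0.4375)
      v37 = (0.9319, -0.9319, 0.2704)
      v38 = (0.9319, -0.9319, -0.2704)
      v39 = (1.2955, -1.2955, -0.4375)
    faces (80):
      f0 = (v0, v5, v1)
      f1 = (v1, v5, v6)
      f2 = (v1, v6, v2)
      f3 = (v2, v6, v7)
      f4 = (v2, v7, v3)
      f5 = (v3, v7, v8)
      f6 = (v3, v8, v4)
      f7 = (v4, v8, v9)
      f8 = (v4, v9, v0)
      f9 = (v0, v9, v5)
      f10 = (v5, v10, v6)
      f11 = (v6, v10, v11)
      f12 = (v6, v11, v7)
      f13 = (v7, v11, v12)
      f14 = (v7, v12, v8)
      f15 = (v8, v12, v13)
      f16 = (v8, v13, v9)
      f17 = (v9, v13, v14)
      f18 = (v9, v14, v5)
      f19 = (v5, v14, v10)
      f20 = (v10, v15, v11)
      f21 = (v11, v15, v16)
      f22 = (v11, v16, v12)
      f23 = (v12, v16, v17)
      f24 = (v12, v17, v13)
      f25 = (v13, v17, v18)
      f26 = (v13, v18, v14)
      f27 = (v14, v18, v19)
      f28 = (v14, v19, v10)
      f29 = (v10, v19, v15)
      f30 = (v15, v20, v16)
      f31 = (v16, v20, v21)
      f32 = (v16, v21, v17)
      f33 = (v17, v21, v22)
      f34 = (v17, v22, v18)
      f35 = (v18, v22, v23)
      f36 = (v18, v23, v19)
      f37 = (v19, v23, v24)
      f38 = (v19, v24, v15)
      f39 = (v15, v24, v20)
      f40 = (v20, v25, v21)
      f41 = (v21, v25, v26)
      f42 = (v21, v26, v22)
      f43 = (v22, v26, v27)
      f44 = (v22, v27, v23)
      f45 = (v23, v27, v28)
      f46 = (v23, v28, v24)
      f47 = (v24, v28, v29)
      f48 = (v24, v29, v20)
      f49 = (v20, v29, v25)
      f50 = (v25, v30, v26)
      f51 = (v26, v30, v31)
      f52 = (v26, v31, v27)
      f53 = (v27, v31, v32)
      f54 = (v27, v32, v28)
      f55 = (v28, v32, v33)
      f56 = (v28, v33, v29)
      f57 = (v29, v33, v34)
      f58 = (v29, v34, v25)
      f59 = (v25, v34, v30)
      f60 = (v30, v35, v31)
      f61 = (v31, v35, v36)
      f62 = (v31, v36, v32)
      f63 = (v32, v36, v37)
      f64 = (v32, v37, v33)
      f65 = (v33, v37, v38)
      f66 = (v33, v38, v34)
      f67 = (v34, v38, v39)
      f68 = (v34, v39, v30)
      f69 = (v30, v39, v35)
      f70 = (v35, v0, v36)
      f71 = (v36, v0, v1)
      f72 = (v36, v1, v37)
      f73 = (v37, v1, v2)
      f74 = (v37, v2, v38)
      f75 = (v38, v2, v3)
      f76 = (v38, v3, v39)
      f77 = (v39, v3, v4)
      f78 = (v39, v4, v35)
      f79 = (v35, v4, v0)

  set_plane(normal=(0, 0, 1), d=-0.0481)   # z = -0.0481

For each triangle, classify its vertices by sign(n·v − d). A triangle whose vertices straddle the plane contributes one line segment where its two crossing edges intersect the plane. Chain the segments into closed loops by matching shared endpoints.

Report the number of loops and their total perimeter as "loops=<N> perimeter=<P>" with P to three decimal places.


Straddling triangles (32 of 80):
  (v2,v7,v3) [++-] → (1.15923, 0.383065, -0.0481)–(1.3179, 0, -0.0481)  len=0.4146
  (v3,v7,v8) [-+-] → (1.15923, 0.383065, -0.0481)–(0.9319, 0.9319, -0.0481)  len=0.5941
  (v4,v9,v0) [--+] → (2.05605, 0.142431, -0.0481)–(2.11505, 0, -0.0481)  len=0.1542
  (v0,v9,v5) [+-+] → (2.05605, 0.142431, -0.0481)–(1.49558, 1.49558, -0.0481)  len=1.4646
  (v7,v12,v8) [++-] → (0.548835, 1.09057, -0.0481)–(0.9319, 0.9319, -0.0481)  len=0.4146
  (v8,v12,v13) [-+-] → (0.548835, 1.09057, -0.0481)–(0, 1.3179, -0.0481)  len=0.5941
  (v9,v14,v5) [--+] → (1.35315, 1.55458, -0.0481)–(1.49558, 1.49558, -0.0481)  len=0.1542
  (v5,v14,v10) [+-+] → (1.35315, 1.55458, -0.0481)–(0, 2.11505, -0.0481)  len=1.4646
  (v12,v17,v13) [++-] → (-0.383065, 1.15923, -0.0481)–(0, 1.3179, -0.0481)  len=0.4146
  (v13,v17,v18) [-+-] → (-0.383065, 1.15923, -0.0481)–(-0.9319, 0.9319, -0.0481)  len=0.5941
  (v14,v19,v10) [--+] → (-0.142431, 2.05605, -0.0481)–(0, 2.11505, -0.0481)  len=0.1542
  (v10,v19,v15) [+-+] → (-0.142431, 2.05605, -0.0481)–(-1.49558, 1.49558, -0.0481)  len=1.4646
  (v17,v22,v18) [++-] → (-1.09057, 0.548835, -0.0481)–(-0.9319, 0.9319, -0.0481)  len=0.4146
  (v18,v22,v23) [-+-] → (-1.09057, 0.548835, -0.0481)–(-1.3179, 0, -0.0481)  len=0.5941
  (v19,v24,v15) [--+] → (-1.55458, 1.35315, -0.0481)–(-1.49558, 1.49558, -0.0481)  len=0.1542
  (v15,v24,v20) [+-+] → (-1.55458, 1.35315, -0.0481)–(-2.11505, 0, -0.0481)  len=1.4646
  (v22,v27,v23) [++-] → (-1.15923, -0.383065, -0.0481)–(-1.3179, 0, -0.0481)  len=0.4146
  (v23,v27,v28) [-+-] → (-1.15923, -0.383065, -0.0481)–(-0.9319, -0.9319, -0.0481)  len=0.5941
  (v24,v29,v20) [--+] → (-2.05605, -0.142431, -0.0481)–(-2.11505, 0, -0.0481)  len=0.1542
  (v20,v29,v25) [+-+] → (-2.05605, -0.142431, -0.0481)–(-1.49558, -1.49558, -0.0481)  len=1.4646
  (v27,v32,v28) [++-] → (-0.548835, -1.09057, -0.0481)–(-0.9319, -0.9319, -0.0481)  len=0.4146
  (v28,v32,v33) [-+-] → (-0.548835, -1.09057, -0.0481)–(0, -1.3179, -0.0481)  len=0.5941
  (v29,v34,v25) [--+] → (-1.35315, -1.55458, -0.0481)–(-1.49558, -1.49558, -0.0481)  len=0.1542
  (v25,v34,v30) [+-+] → (-1.35315, -1.55458, -0.0481)–(0, -2.11505, -0.0481)  len=1.4646
  (v32,v37,v33) [++-] → (0.383065, -1.15923, -0.0481)–(0, -1.3179, -0.0481)  len=0.4146
  (v33,v37,v38) [-+-] → (0.383065, -1.15923, -0.0481)–(0.9319, -0.9319, -0.0481)  len=0.5941
  (v34,v39,v30) [--+] → (0.142431, -2.05605, -0.0481)–(0, -2.11505, -0.0481)  len=0.1542
  (v30,v39,v35) [+-+] → (0.142431, -2.05605, -0.0481)–(1.49558, -1.49558, -0.0481)  len=1.4646
  (v37,v2,v38) [++-] → (1.09057, -0.548835, -0.0481)–(0.9319, -0.9319, -0.0481)  len=0.4146
  (v38,v2,v3) [-+-] → (1.09057, -0.548835, -0.0481)–(1.3179, 0, -0.0481)  len=0.5941
  (v39,v4,v35) [--+] → (1.55458, -1.35315, -0.0481)–(1.49558, -1.49558, -0.0481)  len=0.1542
  (v35,v4,v0) [+-+] → (1.55458, -1.35315, -0.0481)–(2.11505, 0, -0.0481)  len=1.4646

Chained into 2 loop(s):
  loop 1: 16 segments, perimeter = 8.0694
  loop 2: 16 segments, perimeter = 12.9504
Total perimeter = 21.020

loops=2 perimeter=21.020


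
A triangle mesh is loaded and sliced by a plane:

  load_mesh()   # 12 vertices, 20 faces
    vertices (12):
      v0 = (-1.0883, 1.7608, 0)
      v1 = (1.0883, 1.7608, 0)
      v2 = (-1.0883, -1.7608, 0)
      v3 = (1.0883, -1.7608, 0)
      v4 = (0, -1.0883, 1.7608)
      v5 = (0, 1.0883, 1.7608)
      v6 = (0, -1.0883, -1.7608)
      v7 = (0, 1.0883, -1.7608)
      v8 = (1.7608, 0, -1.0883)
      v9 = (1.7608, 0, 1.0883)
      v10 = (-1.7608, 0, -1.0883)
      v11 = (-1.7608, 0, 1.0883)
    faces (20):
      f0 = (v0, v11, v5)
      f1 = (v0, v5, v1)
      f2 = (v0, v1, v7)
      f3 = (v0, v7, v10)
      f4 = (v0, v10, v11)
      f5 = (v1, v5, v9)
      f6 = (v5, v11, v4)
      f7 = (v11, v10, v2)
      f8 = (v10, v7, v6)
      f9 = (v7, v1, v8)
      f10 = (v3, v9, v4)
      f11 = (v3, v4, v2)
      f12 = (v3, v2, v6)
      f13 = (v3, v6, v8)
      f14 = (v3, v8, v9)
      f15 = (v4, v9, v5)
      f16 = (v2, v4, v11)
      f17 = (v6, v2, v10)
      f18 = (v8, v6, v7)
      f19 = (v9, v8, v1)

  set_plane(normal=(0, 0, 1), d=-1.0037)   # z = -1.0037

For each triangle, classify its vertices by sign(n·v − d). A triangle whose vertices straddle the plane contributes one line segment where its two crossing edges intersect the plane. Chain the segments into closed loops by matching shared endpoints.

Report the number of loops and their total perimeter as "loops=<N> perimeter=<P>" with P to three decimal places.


Straddling triangles (10 of 20):
  (v0,v1,v7) [++-] → (0.467942, 1.37746, -1.0037)–(-0.467942, 1.37746, -1.0037)  len=0.9359
  (v0,v7,v10) [+--] → (-0.467942, 1.37746, -1.0037)–(-1.70852, 0.136877, -1.0037)  len=1.7544
  (v0,v10,v11) [+-+] → (-1.70852, 0.136877, -1.0037)–(-1.7608, 0, -1.0037)  len=0.1465
  (v11,v10,v2) [+-+] → (-1.7608, 0, -1.0037)–(-1.70852, -0.136877, -1.0037)  len=0.1465
  (v7,v1,v8) [-+-] → (0.467942, 1.37746, -1.0037)–(1.70852, 0.136877, -1.0037)  len=1.7544
  (v3,v2,v6) [++-] → (-0.467942, -1.37746, -1.0037)–(0.467942, -1.37746, -1.0037)  len=0.9359
  (v3,v6,v8) [+--] → (0.467942, -1.37746, -1.0037)–(1.70852, -0.136877, -1.0037)  len=1.7544
  (v3,v8,v9) [+-+] → (1.70852, -0.136877, -1.0037)–(1.7608, 0, -1.0037)  len=0.1465
  (v6,v2,v10) [-+-] → (-0.467942, -1.37746, -1.0037)–(-1.70852, -0.136877, -1.0037)  len=1.7544
  (v9,v8,v1) [+-+] → (1.7608, 0, -1.0037)–(1.70852, 0.136877, -1.0037)  len=0.1465

Chained into 1 loop(s):
  loop 1: 10 segments, perimeter = 9.4756
Total perimeter = 9.476

loops=1 perimeter=9.476


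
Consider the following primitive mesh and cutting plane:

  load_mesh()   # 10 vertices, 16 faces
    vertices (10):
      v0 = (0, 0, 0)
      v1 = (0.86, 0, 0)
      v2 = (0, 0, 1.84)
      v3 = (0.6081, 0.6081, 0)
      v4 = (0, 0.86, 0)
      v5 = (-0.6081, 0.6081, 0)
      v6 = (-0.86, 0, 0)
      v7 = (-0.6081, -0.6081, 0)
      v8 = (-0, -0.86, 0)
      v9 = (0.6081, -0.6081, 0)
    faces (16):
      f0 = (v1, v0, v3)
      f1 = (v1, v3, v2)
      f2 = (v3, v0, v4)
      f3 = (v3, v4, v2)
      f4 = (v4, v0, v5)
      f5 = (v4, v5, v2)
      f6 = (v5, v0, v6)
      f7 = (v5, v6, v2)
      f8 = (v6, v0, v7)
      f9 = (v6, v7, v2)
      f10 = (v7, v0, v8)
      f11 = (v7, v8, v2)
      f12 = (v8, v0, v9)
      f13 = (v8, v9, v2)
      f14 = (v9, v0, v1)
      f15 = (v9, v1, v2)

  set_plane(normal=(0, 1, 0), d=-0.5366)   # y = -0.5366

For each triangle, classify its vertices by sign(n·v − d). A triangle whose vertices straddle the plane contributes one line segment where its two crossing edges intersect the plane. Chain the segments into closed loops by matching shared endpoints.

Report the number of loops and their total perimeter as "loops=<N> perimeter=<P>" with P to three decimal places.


Straddling triangles (8 of 16):
  (v6,v0,v7) [++-] → (-0.5366, -0.5366, 0)–(-0.637718, -0.5366, 0)  len=0.1011
  (v6,v7,v2) [+-+] → (-0.637718, -0.5366, 0)–(-0.5366, -0.5366, 0.216346)  len=0.2388
  (v7,v0,v8) [-+-] → (-0.5366, -0.5366, 0)–(0, -0.5366, 0)  len=0.5366
  (v7,v8,v2) [--+] → (0, -0.5366, 0.691926)–(-0.5366, -0.5366, 0.216346)  len=0.7170
  (v8,v0,v9) [-+-] → (0, -0.5366, 0)–(0.5366, -0.5366, 0)  len=0.5366
  (v8,v9,v2) [--+] → (0.5366, -0.5366, 0.216346)–(0, -0.5366, 0.691926)  len=0.7170
  (v9,v0,v1) [-++] → (0.5366, -0.5366, 0)–(0.637718, -0.5366, 0)  len=0.1011
  (v9,v1,v2) [-++] → (0.637718, -0.5366, 0)–(0.5366, -0.5366, 0.216346)  len=0.2388

Chained into 1 loop(s):
  loop 1: 8 segments, perimeter = 3.1871
Total perimeter = 3.187

loops=1 perimeter=3.187


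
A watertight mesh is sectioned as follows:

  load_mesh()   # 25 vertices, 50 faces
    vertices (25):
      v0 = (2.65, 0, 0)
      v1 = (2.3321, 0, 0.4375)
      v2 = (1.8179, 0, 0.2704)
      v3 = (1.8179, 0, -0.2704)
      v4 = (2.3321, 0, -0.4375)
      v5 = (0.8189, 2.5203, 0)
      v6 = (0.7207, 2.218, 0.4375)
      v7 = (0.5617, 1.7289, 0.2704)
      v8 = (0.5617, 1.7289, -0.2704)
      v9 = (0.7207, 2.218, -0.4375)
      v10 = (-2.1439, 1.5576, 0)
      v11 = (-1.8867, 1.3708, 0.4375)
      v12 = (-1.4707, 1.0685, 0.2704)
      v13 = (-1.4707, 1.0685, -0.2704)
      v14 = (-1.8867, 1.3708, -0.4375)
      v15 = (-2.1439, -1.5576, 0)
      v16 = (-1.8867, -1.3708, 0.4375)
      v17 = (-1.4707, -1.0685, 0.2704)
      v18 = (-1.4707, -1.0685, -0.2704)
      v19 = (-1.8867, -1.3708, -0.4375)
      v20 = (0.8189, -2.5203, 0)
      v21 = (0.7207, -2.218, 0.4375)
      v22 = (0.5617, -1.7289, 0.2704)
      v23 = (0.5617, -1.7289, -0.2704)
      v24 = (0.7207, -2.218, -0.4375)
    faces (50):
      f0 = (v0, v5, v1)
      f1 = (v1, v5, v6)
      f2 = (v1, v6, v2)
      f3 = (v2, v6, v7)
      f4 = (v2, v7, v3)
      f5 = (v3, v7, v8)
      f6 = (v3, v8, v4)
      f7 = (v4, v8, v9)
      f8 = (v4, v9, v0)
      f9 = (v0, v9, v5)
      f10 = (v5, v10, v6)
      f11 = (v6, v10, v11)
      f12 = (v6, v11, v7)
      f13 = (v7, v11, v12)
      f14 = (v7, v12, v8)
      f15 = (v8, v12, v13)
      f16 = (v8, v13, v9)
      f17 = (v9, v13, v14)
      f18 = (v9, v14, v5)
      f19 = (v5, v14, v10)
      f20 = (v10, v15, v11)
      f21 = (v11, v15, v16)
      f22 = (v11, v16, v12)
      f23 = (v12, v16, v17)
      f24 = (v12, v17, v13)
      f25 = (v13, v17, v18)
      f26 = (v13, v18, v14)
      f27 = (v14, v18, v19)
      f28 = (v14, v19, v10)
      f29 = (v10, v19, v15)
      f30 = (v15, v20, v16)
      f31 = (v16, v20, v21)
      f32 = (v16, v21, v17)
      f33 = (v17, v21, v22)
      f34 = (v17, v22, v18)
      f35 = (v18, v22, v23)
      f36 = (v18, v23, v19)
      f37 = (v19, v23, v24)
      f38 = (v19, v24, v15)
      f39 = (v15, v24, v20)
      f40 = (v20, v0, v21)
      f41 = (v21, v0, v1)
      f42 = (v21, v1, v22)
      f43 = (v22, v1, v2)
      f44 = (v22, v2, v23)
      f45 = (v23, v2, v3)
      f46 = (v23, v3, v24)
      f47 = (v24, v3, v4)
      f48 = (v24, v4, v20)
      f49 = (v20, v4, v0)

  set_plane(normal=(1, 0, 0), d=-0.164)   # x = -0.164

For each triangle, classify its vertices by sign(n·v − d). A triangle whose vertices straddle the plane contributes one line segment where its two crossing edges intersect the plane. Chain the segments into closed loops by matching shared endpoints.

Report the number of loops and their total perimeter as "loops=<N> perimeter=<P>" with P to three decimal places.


loops=2 perimeter=5.012

Straddling triangles (20 of 50):
  (v5,v10,v6) [+-+] → (-0.164, 2.20093, 0)–(-0.164, 2.01404, 0.302383)  len=0.3555
  (v6,v10,v11) [+--] → (-0.164, 2.01404, 0.302383)–(-0.164, 1.93054, 0.4375)  len=0.1588
  (v6,v11,v7) [+-+] → (-0.164, 1.93054, 0.4375)–(-0.164, 1.62276, 0.319928)  len=0.3295
  (v7,v11,v12) [+--] → (-0.164, 1.62276, 0.319928)–(-0.164, 1.49309, 0.2704)  len=0.1388
  (v7,v12,v8) [+-+] → (-0.164, 1.49309, 0.2704)–(-0.164, 1.49309, -0.077299)  len=0.3477
  (v8,v12,v13) [+--] → (-0.164, 1.49309, -0.077299)–(-0.164, 1.49309, -0.2704)  len=0.1931
  (v8,v13,v9) [+-+] → (-0.164, 1.49309, -0.2704)–(-0.164, 1.75393, -0.370039)  len=0.2792
  (v9,v13,v14) [+--] → (-0.164, 1.75393, -0.370039)–(-0.164, 1.93054, -0.4375)  len=0.1891
  (v9,v14,v5) [+-+] → (-0.164, 1.93054, -0.4375)–(-0.164, 2.10271, -0.158937)  len=0.3275
  (v5,v14,v10) [+--] → (-0.164, 2.10271, -0.158937)–(-0.164, 2.20093, 0)  len=0.1868
  (v15,v20,v16) [-+-] → (-0.164, -2.20093, 0)–(-0.164, -2.10271, 0.158937)  len=0.1868
  (v16,v20,v21) [-++] → (-0.164, -2.10271, 0.158937)–(-0.164, -1.93054, 0.4375)  len=0.3275
  (v16,v21,v17) [-+-] → (-0.164, -1.93054, 0.4375)–(-0.164, -1.75393, 0.370039)  len=0.1891
  (v17,v21,v22) [-++] → (-0.164, -1.75393, 0.370039)–(-0.164, -1.49309, 0.2704)  len=0.2792
  (v17,v22,v18) [-+-] → (-0.164, -1.49309, 0.2704)–(-0.164, -1.49309, 0.077299)  len=0.1931
  (v18,v22,v23) [-++] → (-0.164, -1.49309, 0.077299)–(-0.164, -1.49309, -0.2704)  len=0.3477
  (v18,v23,v19) [-+-] → (-0.164, -1.49309, -0.2704)–(-0.164, -1.62276, -0.319928)  len=0.1388
  (v19,v23,v24) [-++] → (-0.164, -1.62276, -0.319928)–(-0.164, -1.93054, -0.4375)  len=0.3295
  (v19,v24,v15) [-+-] → (-0.164, -1.93054, -0.4375)–(-0.164, -2.01404, -0.302383)  len=0.1588
  (v15,v24,v20) [-++] → (-0.164, -2.01404, -0.302383)–(-0.164, -2.20093, 0)  len=0.3555

Chained into 2 loop(s):
  loop 1: 10 segments, perimeter = 2.5060
  loop 2: 10 segments, perimeter = 2.5060
Total perimeter = 5.012


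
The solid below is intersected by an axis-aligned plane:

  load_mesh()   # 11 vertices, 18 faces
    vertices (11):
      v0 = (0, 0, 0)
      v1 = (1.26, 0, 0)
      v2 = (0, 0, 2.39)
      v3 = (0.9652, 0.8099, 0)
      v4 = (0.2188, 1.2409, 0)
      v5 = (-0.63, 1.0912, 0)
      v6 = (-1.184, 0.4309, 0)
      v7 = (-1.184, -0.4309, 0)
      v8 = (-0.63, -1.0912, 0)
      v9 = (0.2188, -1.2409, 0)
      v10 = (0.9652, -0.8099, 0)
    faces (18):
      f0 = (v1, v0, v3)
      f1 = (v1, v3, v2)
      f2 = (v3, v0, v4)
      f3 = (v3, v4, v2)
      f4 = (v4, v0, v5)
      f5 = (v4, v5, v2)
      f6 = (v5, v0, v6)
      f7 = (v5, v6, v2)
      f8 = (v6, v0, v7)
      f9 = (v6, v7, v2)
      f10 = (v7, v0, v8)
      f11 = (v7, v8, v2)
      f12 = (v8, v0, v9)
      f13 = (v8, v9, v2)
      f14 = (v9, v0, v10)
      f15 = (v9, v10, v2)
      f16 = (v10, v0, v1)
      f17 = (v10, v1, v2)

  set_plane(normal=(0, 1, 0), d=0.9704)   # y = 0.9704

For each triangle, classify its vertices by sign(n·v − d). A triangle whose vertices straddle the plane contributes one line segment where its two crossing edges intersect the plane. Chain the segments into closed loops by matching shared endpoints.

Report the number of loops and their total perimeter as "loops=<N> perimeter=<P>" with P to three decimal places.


Straddling triangles (6 of 18):
  (v3,v0,v4) [--+] → (0.171104, 0.9704, 0)–(0.687248, 0.9704, 0)  len=0.5161
  (v3,v4,v2) [-+-] → (0.687248, 0.9704, 0)–(0.171104, 0.9704, 0.520989)  len=0.7334
  (v4,v0,v5) [+-+] → (0.171104, 0.9704, 0)–(-0.560257, 0.9704, 0)  len=0.7314
  (v4,v5,v2) [++-] → (-0.560257, 0.9704, 0.264582)–(0.171104, 0.9704, 0.520989)  len=0.7750
  (v5,v0,v6) [+--] → (-0.560257, 0.9704, 0)–(-0.731353, 0.9704, 0)  len=0.1711
  (v5,v6,v2) [+--] → (-0.731353, 0.9704, 0)–(-0.560257, 0.9704, 0.264582)  len=0.3151

Chained into 1 loop(s):
  loop 1: 6 segments, perimeter = 3.2421
Total perimeter = 3.242

loops=1 perimeter=3.242


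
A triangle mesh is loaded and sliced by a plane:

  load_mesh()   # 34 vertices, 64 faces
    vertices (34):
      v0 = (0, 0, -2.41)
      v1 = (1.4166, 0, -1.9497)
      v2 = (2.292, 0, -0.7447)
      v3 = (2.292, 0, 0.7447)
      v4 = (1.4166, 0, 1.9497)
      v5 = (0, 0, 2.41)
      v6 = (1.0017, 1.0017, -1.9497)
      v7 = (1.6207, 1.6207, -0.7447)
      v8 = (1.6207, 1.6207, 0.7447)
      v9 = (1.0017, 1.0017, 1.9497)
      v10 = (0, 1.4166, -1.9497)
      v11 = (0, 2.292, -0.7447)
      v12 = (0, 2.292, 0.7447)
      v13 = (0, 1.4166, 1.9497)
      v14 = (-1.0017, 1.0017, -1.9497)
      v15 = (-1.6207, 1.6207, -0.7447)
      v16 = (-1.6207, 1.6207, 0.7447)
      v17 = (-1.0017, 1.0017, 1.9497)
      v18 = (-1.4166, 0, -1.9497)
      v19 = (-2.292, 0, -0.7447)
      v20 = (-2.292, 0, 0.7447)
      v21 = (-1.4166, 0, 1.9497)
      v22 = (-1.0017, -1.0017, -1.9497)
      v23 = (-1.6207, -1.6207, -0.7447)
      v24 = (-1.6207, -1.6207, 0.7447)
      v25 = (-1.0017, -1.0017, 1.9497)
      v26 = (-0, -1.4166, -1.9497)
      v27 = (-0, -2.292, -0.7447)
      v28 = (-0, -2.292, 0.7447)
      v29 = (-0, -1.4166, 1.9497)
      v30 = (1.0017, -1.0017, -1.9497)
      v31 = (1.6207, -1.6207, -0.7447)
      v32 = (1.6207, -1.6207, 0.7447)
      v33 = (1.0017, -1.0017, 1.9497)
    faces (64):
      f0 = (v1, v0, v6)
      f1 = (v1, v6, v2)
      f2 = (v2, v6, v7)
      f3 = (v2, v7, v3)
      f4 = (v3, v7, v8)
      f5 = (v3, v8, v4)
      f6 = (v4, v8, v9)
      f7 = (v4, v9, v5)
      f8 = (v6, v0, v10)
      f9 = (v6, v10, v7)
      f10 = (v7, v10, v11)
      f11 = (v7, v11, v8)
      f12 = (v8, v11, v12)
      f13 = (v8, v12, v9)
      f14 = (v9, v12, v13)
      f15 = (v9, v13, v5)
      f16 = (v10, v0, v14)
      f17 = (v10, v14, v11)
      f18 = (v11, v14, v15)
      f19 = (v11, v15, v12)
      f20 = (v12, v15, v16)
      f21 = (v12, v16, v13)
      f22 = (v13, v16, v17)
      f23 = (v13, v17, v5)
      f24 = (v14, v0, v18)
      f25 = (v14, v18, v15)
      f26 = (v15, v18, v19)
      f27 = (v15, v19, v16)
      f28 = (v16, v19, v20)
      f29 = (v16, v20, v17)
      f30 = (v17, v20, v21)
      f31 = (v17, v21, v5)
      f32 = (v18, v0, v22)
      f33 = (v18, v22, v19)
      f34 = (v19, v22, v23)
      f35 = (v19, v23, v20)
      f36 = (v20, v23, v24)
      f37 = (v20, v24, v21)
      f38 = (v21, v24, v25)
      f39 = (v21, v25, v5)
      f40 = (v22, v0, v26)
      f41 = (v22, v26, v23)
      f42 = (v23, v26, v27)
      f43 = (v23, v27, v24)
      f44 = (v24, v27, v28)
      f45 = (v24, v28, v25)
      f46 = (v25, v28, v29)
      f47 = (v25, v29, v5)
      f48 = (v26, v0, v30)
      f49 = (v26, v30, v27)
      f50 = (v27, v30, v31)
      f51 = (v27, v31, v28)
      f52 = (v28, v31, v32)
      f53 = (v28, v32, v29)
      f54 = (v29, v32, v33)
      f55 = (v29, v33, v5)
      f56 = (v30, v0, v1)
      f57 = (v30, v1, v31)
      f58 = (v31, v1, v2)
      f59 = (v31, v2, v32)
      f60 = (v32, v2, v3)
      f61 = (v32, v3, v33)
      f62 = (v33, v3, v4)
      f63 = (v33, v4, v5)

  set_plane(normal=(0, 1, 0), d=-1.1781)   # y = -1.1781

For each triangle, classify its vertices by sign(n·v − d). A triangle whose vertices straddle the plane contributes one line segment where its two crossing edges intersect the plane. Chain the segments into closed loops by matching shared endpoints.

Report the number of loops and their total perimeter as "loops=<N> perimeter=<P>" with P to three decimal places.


loops=1 perimeter=12.336

Straddling triangles (20 of 64):
  (v19,v22,v23) [++-] → (-1.1781, -1.1781, -1.6063)–(-1.80403, -1.1781, -0.7447)  len=1.0650
  (v19,v23,v20) [+-+] → (-1.80403, -1.1781, -0.7447)–(-1.80403, -1.1781, -0.337957)  len=0.4067
  (v20,v23,v24) [+--] → (-1.80403, -1.1781, -0.337957)–(-1.80403, -1.1781, 0.7447)  len=1.0827
  (v20,v24,v21) [+-+] → (-1.80403, -1.1781, 0.7447)–(-1.56496, -1.1781, 1.07378)  len=0.4067
  (v21,v24,v25) [+-+] → (-1.56496, -1.1781, 1.07378)–(-1.1781, -1.1781, 1.6063)  len=0.6582
  (v22,v0,v26) [++-] → (0, -1.1781, -2.0272)–(-0.575815, -1.1781, -1.9497)  len=0.5810
  (v22,v26,v23) [+--] → (-0.575815, -1.1781, -1.9497)–(-1.1781, -1.1781, -1.6063)  len=0.6933
  (v24,v28,v25) [--+] → (-0.864755, -1.1781, 1.78496)–(-1.1781, -1.1781, 1.6063)  len=0.3607
  (v25,v28,v29) [+--] → (-0.864755, -1.1781, 1.78496)–(-0.575815, -1.1781, 1.9497)  len=0.3326
  (v25,v29,v5) [+-+] → (-0.575815, -1.1781, 1.9497)–(0, -1.1781, 2.0272)  len=0.5810
  (v26,v0,v30) [-++] → (0, -1.1781, -2.0272)–(0.575815, -1.1781, -1.9497)  len=0.5810
  (v26,v30,v27) [-+-] → (0.575815, -1.1781, -1.9497)–(0.864755, -1.1781, -1.78496)  len=0.3326
  (v27,v30,v31) [-+-] → (0.864755, -1.1781, -1.78496)–(1.1781, -1.1781, -1.6063)  len=0.3607
  (v29,v32,v33) [--+] → (1.1781, -1.1781, 1.6063)–(0.575815, -1.1781, 1.9497)  len=0.6933
  (v29,v33,v5) [-++] → (0.575815, -1.1781, 1.9497)–(0, -1.1781, 2.0272)  len=0.5810
  (v30,v1,v31) [++-] → (1.56496, -1.1781, -1.07378)–(1.1781, -1.1781, -1.6063)  len=0.6582
  (v31,v1,v2) [-++] → (1.56496, -1.1781, -1.07378)–(1.80403, -1.1781, -0.7447)  len=0.4067
  (v31,v2,v32) [-+-] → (1.80403, -1.1781, -0.7447)–(1.80403, -1.1781, 0.337957)  len=1.0827
  (v32,v2,v3) [-++] → (1.80403, -1.1781, 0.337957)–(1.80403, -1.1781, 0.7447)  len=0.4067
  (v32,v3,v33) [-++] → (1.80403, -1.1781, 0.7447)–(1.1781, -1.1781, 1.6063)  len=1.0650

Chained into 1 loop(s):
  loop 1: 20 segments, perimeter = 12.3359
Total perimeter = 12.336
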